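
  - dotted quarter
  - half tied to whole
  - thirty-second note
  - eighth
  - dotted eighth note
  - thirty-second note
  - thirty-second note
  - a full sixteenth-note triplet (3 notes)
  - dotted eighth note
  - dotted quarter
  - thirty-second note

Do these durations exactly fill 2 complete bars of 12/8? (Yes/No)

One bar of 12/8 = 48 thirty-second notes, so 2 bars = 96.
Express everything in thirty-second notes: dotted quarter = 12; half tied to whole (half + whole) = 48; thirty-second note = 1; eighth = 4; dotted eighth note = 6; thirty-second note = 1; thirty-second note = 1; a full sixteenth-note triplet (3 notes) (three triplet sixteenths span one eighth) = 4; dotted eighth note = 6; dotted quarter = 12; thirty-second note = 1.
Total: 12 + 48 + 1 + 4 + 6 + 1 + 1 + 4 + 6 + 12 + 1 = 96.
96 equals 96, so the answer is Yes.

Yes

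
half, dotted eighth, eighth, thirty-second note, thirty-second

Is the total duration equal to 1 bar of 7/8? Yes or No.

Yes

One bar of 7/8 = 28 thirty-second notes.
Express everything in thirty-second notes: half = 16; dotted eighth = 6; eighth = 4; thirty-second note = 1; thirty-second = 1.
Altogether 16 + 6 + 4 + 1 + 1 = 28.
28 equals 28, so the answer is Yes.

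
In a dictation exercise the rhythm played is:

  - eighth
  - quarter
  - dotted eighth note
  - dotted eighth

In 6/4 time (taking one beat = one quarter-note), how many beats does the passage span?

3

One quarter-note beat = 4 sixteenth notes.
Express everything in sixteenth notes: eighth = 2; quarter = 4; dotted eighth note = 3; dotted eighth = 3.
Total: 2 + 4 + 3 + 3 = 12.
12 ÷ 4 = 3 beats.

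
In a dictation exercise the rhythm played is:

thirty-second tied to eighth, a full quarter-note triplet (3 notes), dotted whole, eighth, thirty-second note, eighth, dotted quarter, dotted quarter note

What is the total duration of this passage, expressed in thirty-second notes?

102

In thirty-second notes: thirty-second tied to eighth (thirty-second + eighth) = 5; a full quarter-note triplet (3 notes) (three triplet quarters span one half) = 16; dotted whole = 48; eighth = 4; thirty-second note = 1; eighth = 4; dotted quarter = 12; dotted quarter note = 12.
Adding: 5 + 16 + 48 + 4 + 1 + 4 + 12 + 12 = 102 thirty-second notes.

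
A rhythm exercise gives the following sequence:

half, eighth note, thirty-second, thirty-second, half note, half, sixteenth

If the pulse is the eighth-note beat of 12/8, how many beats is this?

One eighth-note beat = 4 thirty-second notes.
Working in thirty-second notes: half = 16; eighth note = 4; thirty-second = 1; thirty-second = 1; half note = 16; half = 16; sixteenth = 2.
Total: 16 + 4 + 1 + 1 + 16 + 16 + 2 = 56.
56 ÷ 4 = 14 beats.

14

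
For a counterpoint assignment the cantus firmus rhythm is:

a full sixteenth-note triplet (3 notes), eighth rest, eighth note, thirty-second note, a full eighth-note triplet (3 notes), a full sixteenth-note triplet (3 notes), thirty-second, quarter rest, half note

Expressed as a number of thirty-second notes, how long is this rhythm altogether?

Each duration in thirty-second notes: a full sixteenth-note triplet (3 notes) (three triplet sixteenths span one eighth) = 4; eighth rest = 4; eighth note = 4; thirty-second note = 1; a full eighth-note triplet (3 notes) (three triplet eighths span one quarter) = 8; a full sixteenth-note triplet (3 notes) (three triplet sixteenths span one eighth) = 4; thirty-second = 1; quarter rest = 8; half note = 16.
Total: 4 + 4 + 4 + 1 + 8 + 4 + 1 + 8 + 16 = 50 thirty-second notes.

50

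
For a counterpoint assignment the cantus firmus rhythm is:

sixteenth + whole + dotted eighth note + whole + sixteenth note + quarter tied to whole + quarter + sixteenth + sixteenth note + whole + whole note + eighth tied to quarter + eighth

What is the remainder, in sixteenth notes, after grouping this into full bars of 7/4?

19

One bar of 7/4 = 28 sixteenth notes.
Each duration in sixteenth notes: sixteenth = 1; whole = 16; dotted eighth note = 3; whole = 16; sixteenth note = 1; quarter tied to whole (quarter + whole) = 20; quarter = 4; sixteenth = 1; sixteenth note = 1; whole = 16; whole note = 16; eighth tied to quarter (eighth + quarter) = 6; eighth = 2.
Adding: 1 + 16 + 3 + 16 + 1 + 20 + 4 + 1 + 1 + 16 + 16 + 6 + 2 = 103.
103 ÷ 28 = 3 complete bars with 19 sixteenth notes remaining.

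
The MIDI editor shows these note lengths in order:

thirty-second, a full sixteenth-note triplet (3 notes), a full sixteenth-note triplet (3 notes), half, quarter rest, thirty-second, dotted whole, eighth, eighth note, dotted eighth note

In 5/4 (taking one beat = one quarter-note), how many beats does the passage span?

One quarter-note beat = 8 thirty-second notes.
Each duration in thirty-second notes: thirty-second = 1; a full sixteenth-note triplet (3 notes) (three triplet sixteenths span one eighth) = 4; a full sixteenth-note triplet (3 notes) (three triplet sixteenths span one eighth) = 4; half = 16; quarter rest = 8; thirty-second = 1; dotted whole = 48; eighth = 4; eighth note = 4; dotted eighth note = 6.
Sum: 1 + 4 + 4 + 16 + 8 + 1 + 48 + 4 + 4 + 6 = 96.
96 ÷ 8 = 12 beats.

12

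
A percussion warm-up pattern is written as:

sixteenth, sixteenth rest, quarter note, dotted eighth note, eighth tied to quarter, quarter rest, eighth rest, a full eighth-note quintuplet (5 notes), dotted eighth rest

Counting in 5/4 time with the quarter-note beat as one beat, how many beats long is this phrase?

One quarter-note beat = 4 sixteenth notes.
Convert each value to sixteenth notes: sixteenth = 1; sixteenth rest = 1; quarter note = 4; dotted eighth note = 3; eighth tied to quarter (eighth + quarter) = 6; quarter rest = 4; eighth rest = 2; a full eighth-note quintuplet (5 notes) (five quintuplet eighths span one half) = 8; dotted eighth rest = 3.
Altogether 1 + 1 + 4 + 3 + 6 + 4 + 2 + 8 + 3 = 32.
32 ÷ 4 = 8 beats.

8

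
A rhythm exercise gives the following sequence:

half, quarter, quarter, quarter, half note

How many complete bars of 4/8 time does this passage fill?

3

One bar of 4/8 = 2 quarter notes.
Express everything in quarter notes: half = 2; quarter = 1; quarter = 1; quarter = 1; half note = 2.
Sum: 2 + 1 + 1 + 1 + 2 = 7.
7 ÷ 2 = 3 complete bars with 1 left over.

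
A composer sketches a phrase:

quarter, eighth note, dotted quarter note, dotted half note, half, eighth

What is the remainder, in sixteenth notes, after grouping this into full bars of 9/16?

7

One bar of 9/16 = 9 sixteenth notes.
Express everything in sixteenth notes: quarter = 4; eighth note = 2; dotted quarter note = 6; dotted half note = 12; half = 8; eighth = 2.
Altogether 4 + 2 + 6 + 12 + 8 + 2 = 34.
34 ÷ 9 = 3 complete bars with 7 sixteenth notes remaining.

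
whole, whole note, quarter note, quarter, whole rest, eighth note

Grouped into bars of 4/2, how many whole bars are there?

1

One bar of 4/2 = 16 eighth notes.
In eighth notes: whole = 8; whole note = 8; quarter note = 2; quarter = 2; whole rest = 8; eighth note = 1.
Altogether 8 + 8 + 2 + 2 + 8 + 1 = 29.
29 ÷ 16 = 1 complete bar with 13 left over.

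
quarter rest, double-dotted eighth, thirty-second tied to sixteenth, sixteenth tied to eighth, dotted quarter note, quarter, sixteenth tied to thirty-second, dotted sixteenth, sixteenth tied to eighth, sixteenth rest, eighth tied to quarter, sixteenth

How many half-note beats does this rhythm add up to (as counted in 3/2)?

4.5

One half-note beat = 16 thirty-second notes.
Express everything in thirty-second notes: quarter rest = 8; double-dotted eighth = 7; thirty-second tied to sixteenth (thirty-second + sixteenth) = 3; sixteenth tied to eighth (sixteenth + eighth) = 6; dotted quarter note = 12; quarter = 8; sixteenth tied to thirty-second (sixteenth + thirty-second) = 3; dotted sixteenth = 3; sixteenth tied to eighth (sixteenth + eighth) = 6; sixteenth rest = 2; eighth tied to quarter (eighth + quarter) = 12; sixteenth = 2.
Altogether 8 + 7 + 3 + 6 + 12 + 8 + 3 + 3 + 6 + 2 + 12 + 2 = 72.
72 ÷ 16 = 4.5 beats.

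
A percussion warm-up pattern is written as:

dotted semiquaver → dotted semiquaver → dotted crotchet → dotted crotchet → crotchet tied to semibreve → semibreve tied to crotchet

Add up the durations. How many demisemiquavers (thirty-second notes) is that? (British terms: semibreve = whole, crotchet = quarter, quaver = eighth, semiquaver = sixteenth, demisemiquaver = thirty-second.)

110

Express everything in thirty-second notes: dotted semiquaver = 3; dotted semiquaver = 3; dotted crotchet = 12; dotted crotchet = 12; crotchet tied to semibreve (crotchet + semibreve) = 40; semibreve tied to crotchet (semibreve + crotchet) = 40.
Adding: 3 + 3 + 12 + 12 + 40 + 40 = 110 thirty-second notes.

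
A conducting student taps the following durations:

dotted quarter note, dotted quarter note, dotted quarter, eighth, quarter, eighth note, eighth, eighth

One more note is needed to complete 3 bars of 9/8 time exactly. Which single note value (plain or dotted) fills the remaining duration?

dotted whole note

3 bars of 9/8 = 27 eighth notes.
Express everything in eighth notes: dotted quarter note = 3; dotted quarter note = 3; dotted quarter = 3; eighth = 1; quarter = 2; eighth note = 1; eighth = 1; eighth = 1.
Sum: 3 + 3 + 3 + 1 + 2 + 1 + 1 + 1 = 15.
Remaining: 27 − 15 = 12 eighth notes, which is a dotted whole note.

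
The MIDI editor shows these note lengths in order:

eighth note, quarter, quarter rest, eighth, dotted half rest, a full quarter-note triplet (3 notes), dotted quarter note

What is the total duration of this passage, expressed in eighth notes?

Each duration in eighth notes: eighth note = 1; quarter = 2; quarter rest = 2; eighth = 1; dotted half rest = 6; a full quarter-note triplet (3 notes) (three triplet quarters span one half) = 4; dotted quarter note = 3.
Adding: 1 + 2 + 2 + 1 + 6 + 4 + 3 = 19 eighth notes.

19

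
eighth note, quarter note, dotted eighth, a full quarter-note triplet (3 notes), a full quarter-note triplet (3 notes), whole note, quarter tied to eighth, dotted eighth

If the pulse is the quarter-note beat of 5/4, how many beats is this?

One quarter-note beat = 4 sixteenth notes.
In sixteenth notes: eighth note = 2; quarter note = 4; dotted eighth = 3; a full quarter-note triplet (3 notes) (three triplet quarters span one half) = 8; a full quarter-note triplet (3 notes) (three triplet quarters span one half) = 8; whole note = 16; quarter tied to eighth (quarter + eighth) = 6; dotted eighth = 3.
Altogether 2 + 4 + 3 + 8 + 8 + 16 + 6 + 3 = 50.
50 ÷ 4 = 12.5 beats.

12.5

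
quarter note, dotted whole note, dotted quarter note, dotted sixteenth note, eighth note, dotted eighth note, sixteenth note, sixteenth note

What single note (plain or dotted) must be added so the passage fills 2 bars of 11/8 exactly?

dotted sixteenth note

2 bars of 11/8 = 88 thirty-second notes.
Convert each value to thirty-second notes: quarter note = 8; dotted whole note = 48; dotted quarter note = 12; dotted sixteenth note = 3; eighth note = 4; dotted eighth note = 6; sixteenth note = 2; sixteenth note = 2.
Altogether 8 + 48 + 12 + 3 + 4 + 6 + 2 + 2 = 85.
Remaining: 88 − 85 = 3 thirty-second notes, which is a dotted sixteenth note.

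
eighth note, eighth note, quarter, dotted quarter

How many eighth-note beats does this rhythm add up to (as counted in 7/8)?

7

One eighth-note beat = 2 sixteenth notes.
Working in sixteenth notes: eighth note = 2; eighth note = 2; quarter = 4; dotted quarter = 6.
Total: 2 + 2 + 4 + 6 = 14.
14 ÷ 2 = 7 beats.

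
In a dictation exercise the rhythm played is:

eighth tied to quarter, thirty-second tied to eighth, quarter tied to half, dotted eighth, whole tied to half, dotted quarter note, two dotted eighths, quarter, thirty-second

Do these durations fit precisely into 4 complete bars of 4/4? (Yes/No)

Yes

One bar of 4/4 = 32 thirty-second notes, so 4 bars = 128.
Working in thirty-second notes: eighth tied to quarter (eighth + quarter) = 12; thirty-second tied to eighth (thirty-second + eighth) = 5; quarter tied to half (quarter + half) = 24; dotted eighth = 6; whole tied to half (whole + half) = 48; dotted quarter note = 12; dotted eighth = 6; dotted eighth = 6; quarter = 8; thirty-second = 1.
Total: 12 + 5 + 24 + 6 + 48 + 12 + 6 + 6 + 8 + 1 = 128.
128 equals 128, so the answer is Yes.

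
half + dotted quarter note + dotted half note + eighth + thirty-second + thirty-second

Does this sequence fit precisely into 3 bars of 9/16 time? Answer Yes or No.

No

One bar of 9/16 = 18 thirty-second notes, so 3 bars = 54.
In thirty-second notes: half = 16; dotted quarter note = 12; dotted half note = 24; eighth = 4; thirty-second = 1; thirty-second = 1.
Total: 16 + 12 + 24 + 4 + 1 + 1 = 58.
58 exceeds 54, so the answer is No.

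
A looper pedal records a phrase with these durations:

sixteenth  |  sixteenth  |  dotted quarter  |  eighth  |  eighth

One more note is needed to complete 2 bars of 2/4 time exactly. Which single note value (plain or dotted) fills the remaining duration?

quarter note

2 bars of 2/4 = 16 sixteenth notes.
Each duration in sixteenth notes: sixteenth = 1; sixteenth = 1; dotted quarter = 6; eighth = 2; eighth = 2.
Adding: 1 + 1 + 6 + 2 + 2 = 12.
Remaining: 16 − 12 = 4 sixteenth notes, which is a quarter note.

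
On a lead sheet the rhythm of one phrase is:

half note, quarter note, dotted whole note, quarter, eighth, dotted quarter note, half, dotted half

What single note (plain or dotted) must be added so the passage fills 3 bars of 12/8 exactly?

quarter note

3 bars of 12/8 = 36 eighth notes.
Convert each value to eighth notes: half note = 4; quarter note = 2; dotted whole note = 12; quarter = 2; eighth = 1; dotted quarter note = 3; half = 4; dotted half = 6.
Total: 4 + 2 + 12 + 2 + 1 + 3 + 4 + 6 = 34.
Remaining: 36 − 34 = 2 eighth notes, which is a quarter note.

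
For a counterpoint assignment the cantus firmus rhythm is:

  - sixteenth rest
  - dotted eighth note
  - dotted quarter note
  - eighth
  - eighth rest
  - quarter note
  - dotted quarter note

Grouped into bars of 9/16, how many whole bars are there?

One bar of 9/16 = 9 sixteenth notes.
Express everything in sixteenth notes: sixteenth rest = 1; dotted eighth note = 3; dotted quarter note = 6; eighth = 2; eighth rest = 2; quarter note = 4; dotted quarter note = 6.
Adding: 1 + 3 + 6 + 2 + 2 + 4 + 6 = 24.
24 ÷ 9 = 2 complete bars with 6 left over.

2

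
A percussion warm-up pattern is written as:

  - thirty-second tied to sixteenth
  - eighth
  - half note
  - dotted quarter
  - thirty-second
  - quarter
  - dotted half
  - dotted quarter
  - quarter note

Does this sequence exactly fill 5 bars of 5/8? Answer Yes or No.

One bar of 5/8 = 20 thirty-second notes, so 5 bars = 100.
Working in thirty-second notes: thirty-second tied to sixteenth (thirty-second + sixteenth) = 3; eighth = 4; half note = 16; dotted quarter = 12; thirty-second = 1; quarter = 8; dotted half = 24; dotted quarter = 12; quarter note = 8.
Adding: 3 + 4 + 16 + 12 + 1 + 8 + 24 + 12 + 8 = 88.
88 falls short of 100, so the answer is No.

No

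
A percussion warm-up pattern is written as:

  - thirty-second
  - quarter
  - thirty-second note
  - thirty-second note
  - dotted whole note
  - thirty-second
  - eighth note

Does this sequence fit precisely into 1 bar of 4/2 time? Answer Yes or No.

Yes

One bar of 4/2 = 64 thirty-second notes.
Each duration in thirty-second notes: thirty-second = 1; quarter = 8; thirty-second note = 1; thirty-second note = 1; dotted whole note = 48; thirty-second = 1; eighth note = 4.
Total: 1 + 8 + 1 + 1 + 48 + 1 + 4 = 64.
64 equals 64, so the answer is Yes.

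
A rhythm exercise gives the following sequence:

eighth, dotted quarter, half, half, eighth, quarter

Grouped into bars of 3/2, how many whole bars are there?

1

One bar of 3/2 = 12 eighth notes.
In eighth notes: eighth = 1; dotted quarter = 3; half = 4; half = 4; eighth = 1; quarter = 2.
Total: 1 + 3 + 4 + 4 + 1 + 2 = 15.
15 ÷ 12 = 1 complete bar with 3 left over.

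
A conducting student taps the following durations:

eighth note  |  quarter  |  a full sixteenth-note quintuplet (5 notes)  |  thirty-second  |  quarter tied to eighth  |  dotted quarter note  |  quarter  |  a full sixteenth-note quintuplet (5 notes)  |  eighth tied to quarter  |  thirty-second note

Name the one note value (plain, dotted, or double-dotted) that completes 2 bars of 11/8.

2 bars of 11/8 = 88 thirty-second notes.
In thirty-second notes: eighth note = 4; quarter = 8; a full sixteenth-note quintuplet (5 notes) (five quintuplet sixteenths span one quarter) = 8; thirty-second = 1; quarter tied to eighth (quarter + eighth) = 12; dotted quarter note = 12; quarter = 8; a full sixteenth-note quintuplet (5 notes) (five quintuplet sixteenths span one quarter) = 8; eighth tied to quarter (eighth + quarter) = 12; thirty-second note = 1.
Total: 4 + 8 + 8 + 1 + 12 + 12 + 8 + 8 + 12 + 1 = 74.
Remaining: 88 − 74 = 14 thirty-second notes, which is a double-dotted quarter note.

double-dotted quarter note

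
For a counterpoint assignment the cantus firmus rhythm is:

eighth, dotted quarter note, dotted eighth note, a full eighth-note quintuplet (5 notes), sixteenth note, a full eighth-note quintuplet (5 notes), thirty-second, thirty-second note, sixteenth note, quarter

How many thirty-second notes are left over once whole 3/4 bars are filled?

One bar of 3/4 = 24 thirty-second notes.
Express everything in thirty-second notes: eighth = 4; dotted quarter note = 12; dotted eighth note = 6; a full eighth-note quintuplet (5 notes) (five quintuplet eighths span one half) = 16; sixteenth note = 2; a full eighth-note quintuplet (5 notes) (five quintuplet eighths span one half) = 16; thirty-second = 1; thirty-second note = 1; sixteenth note = 2; quarter = 8.
Adding: 4 + 12 + 6 + 16 + 2 + 16 + 1 + 1 + 2 + 8 = 68.
68 ÷ 24 = 2 complete bars with 20 thirty-second notes remaining.

20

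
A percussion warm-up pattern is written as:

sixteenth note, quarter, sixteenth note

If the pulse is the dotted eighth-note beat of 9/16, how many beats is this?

2

One dotted eighth-note beat = 3 sixteenth notes.
Each duration in sixteenth notes: sixteenth note = 1; quarter = 4; sixteenth note = 1.
Sum: 1 + 4 + 1 = 6.
6 ÷ 3 = 2 beats.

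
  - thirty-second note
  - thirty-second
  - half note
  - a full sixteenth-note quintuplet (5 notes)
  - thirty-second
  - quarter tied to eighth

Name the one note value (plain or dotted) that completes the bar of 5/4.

The bar of 5/4 = 40 thirty-second notes.
Working in thirty-second notes: thirty-second note = 1; thirty-second = 1; half note = 16; a full sixteenth-note quintuplet (5 notes) (five quintuplet sixteenths span one quarter) = 8; thirty-second = 1; quarter tied to eighth (quarter + eighth) = 12.
Total: 1 + 1 + 16 + 8 + 1 + 12 = 39.
Remaining: 40 − 39 = 1 thirty-second note, which is a thirty-second note.

thirty-second note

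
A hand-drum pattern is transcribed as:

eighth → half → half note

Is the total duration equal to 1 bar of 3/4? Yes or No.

No

One bar of 3/4 = 6 eighth notes.
Convert each value to eighth notes: eighth = 1; half = 4; half note = 4.
Total: 1 + 4 + 4 = 9.
9 exceeds 6, so the answer is No.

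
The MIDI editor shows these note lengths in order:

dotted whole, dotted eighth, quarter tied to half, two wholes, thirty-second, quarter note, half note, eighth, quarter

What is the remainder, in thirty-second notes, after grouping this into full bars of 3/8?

One bar of 3/8 = 12 thirty-second notes.
In thirty-second notes: dotted whole = 48; dotted eighth = 6; quarter tied to half (quarter + half) = 24; whole = 32; whole = 32; thirty-second = 1; quarter note = 8; half note = 16; eighth = 4; quarter = 8.
Adding: 48 + 6 + 24 + 32 + 32 + 1 + 8 + 16 + 4 + 8 = 179.
179 ÷ 12 = 14 complete bars with 11 thirty-second notes remaining.

11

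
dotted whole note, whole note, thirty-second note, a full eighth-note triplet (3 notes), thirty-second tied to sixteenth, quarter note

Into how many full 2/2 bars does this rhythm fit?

3

One bar of 2/2 = 32 thirty-second notes.
Express everything in thirty-second notes: dotted whole note = 48; whole note = 32; thirty-second note = 1; a full eighth-note triplet (3 notes) (three triplet eighths span one quarter) = 8; thirty-second tied to sixteenth (thirty-second + sixteenth) = 3; quarter note = 8.
Adding: 48 + 32 + 1 + 8 + 3 + 8 = 100.
100 ÷ 32 = 3 complete bars with 4 left over.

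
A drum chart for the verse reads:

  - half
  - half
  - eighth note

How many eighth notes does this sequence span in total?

9

Convert each value to eighth notes: half = 4; half = 4; eighth note = 1.
Sum: 4 + 4 + 1 = 9 eighth notes.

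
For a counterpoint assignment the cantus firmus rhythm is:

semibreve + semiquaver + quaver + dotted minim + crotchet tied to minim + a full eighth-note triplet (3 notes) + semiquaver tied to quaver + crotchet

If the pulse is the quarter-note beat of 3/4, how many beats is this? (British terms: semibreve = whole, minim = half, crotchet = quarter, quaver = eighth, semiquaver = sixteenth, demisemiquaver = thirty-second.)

13.5

One quarter-note beat = 4 sixteenth notes.
Express everything in sixteenth notes: semibreve = 16; semiquaver = 1; quaver = 2; dotted minim = 12; crotchet tied to minim (crotchet + minim) = 12; a full eighth-note triplet (3 notes) (three triplet eighths span one quarter) = 4; semiquaver tied to quaver (semiquaver + quaver) = 3; crotchet = 4.
Adding: 16 + 1 + 2 + 12 + 12 + 4 + 3 + 4 = 54.
54 ÷ 4 = 13.5 beats.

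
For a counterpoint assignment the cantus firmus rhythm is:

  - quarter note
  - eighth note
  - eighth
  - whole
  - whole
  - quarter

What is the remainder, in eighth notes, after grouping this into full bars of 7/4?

One bar of 7/4 = 14 eighth notes.
Convert each value to eighth notes: quarter note = 2; eighth note = 1; eighth = 1; whole = 8; whole = 8; quarter = 2.
Adding: 2 + 1 + 1 + 8 + 8 + 2 = 22.
22 ÷ 14 = 1 complete bar with 8 eighth notes remaining.

8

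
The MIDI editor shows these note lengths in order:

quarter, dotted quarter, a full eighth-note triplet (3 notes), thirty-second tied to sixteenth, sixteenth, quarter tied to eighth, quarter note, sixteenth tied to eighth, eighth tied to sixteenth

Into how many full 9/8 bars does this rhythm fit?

One bar of 9/8 = 36 thirty-second notes.
Working in thirty-second notes: quarter = 8; dotted quarter = 12; a full eighth-note triplet (3 notes) (three triplet eighths span one quarter) = 8; thirty-second tied to sixteenth (thirty-second + sixteenth) = 3; sixteenth = 2; quarter tied to eighth (quarter + eighth) = 12; quarter note = 8; sixteenth tied to eighth (sixteenth + eighth) = 6; eighth tied to sixteenth (eighth + sixteenth) = 6.
Adding: 8 + 12 + 8 + 3 + 2 + 12 + 8 + 6 + 6 = 65.
65 ÷ 36 = 1 complete bar with 29 left over.

1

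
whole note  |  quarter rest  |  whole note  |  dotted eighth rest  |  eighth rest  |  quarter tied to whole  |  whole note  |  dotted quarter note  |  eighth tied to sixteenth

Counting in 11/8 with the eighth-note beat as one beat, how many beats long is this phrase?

43

One eighth-note beat = 2 sixteenth notes.
Each duration in sixteenth notes: whole note = 16; quarter rest = 4; whole note = 16; dotted eighth rest = 3; eighth rest = 2; quarter tied to whole (quarter + whole) = 20; whole note = 16; dotted quarter note = 6; eighth tied to sixteenth (eighth + sixteenth) = 3.
Adding: 16 + 4 + 16 + 3 + 2 + 20 + 16 + 6 + 3 = 86.
86 ÷ 2 = 43 beats.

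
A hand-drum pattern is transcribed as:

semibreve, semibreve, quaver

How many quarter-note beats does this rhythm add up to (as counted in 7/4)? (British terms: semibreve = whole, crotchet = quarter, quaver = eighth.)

8.5

One quarter-note beat = 2 eighth notes.
In eighth notes: semibreve = 8; semibreve = 8; quaver = 1.
Altogether 8 + 8 + 1 = 17.
17 ÷ 2 = 8.5 beats.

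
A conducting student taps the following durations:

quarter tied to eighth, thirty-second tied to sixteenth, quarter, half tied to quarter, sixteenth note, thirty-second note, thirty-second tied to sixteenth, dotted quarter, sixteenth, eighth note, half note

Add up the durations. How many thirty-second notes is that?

87

Working in thirty-second notes: quarter tied to eighth (quarter + eighth) = 12; thirty-second tied to sixteenth (thirty-second + sixteenth) = 3; quarter = 8; half tied to quarter (half + quarter) = 24; sixteenth note = 2; thirty-second note = 1; thirty-second tied to sixteenth (thirty-second + sixteenth) = 3; dotted quarter = 12; sixteenth = 2; eighth note = 4; half note = 16.
Total: 12 + 3 + 8 + 24 + 2 + 1 + 3 + 12 + 2 + 4 + 16 = 87 thirty-second notes.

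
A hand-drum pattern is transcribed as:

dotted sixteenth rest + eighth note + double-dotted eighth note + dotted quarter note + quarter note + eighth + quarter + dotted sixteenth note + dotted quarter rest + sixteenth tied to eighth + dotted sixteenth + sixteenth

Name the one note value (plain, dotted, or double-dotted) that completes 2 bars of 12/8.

2 bars of 12/8 = 96 thirty-second notes.
Each duration in thirty-second notes: dotted sixteenth rest = 3; eighth note = 4; double-dotted eighth note = 7; dotted quarter note = 12; quarter note = 8; eighth = 4; quarter = 8; dotted sixteenth note = 3; dotted quarter rest = 12; sixteenth tied to eighth (sixteenth + eighth) = 6; dotted sixteenth = 3; sixteenth = 2.
Total: 3 + 4 + 7 + 12 + 8 + 4 + 8 + 3 + 12 + 6 + 3 + 2 = 72.
Remaining: 96 − 72 = 24 thirty-second notes, which is a dotted half note.

dotted half note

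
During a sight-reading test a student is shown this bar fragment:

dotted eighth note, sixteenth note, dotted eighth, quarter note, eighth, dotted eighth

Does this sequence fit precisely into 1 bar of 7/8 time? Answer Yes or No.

One bar of 7/8 = 14 sixteenth notes.
In sixteenth notes: dotted eighth note = 3; sixteenth note = 1; dotted eighth = 3; quarter note = 4; eighth = 2; dotted eighth = 3.
Adding: 3 + 1 + 3 + 4 + 2 + 3 = 16.
16 exceeds 14, so the answer is No.

No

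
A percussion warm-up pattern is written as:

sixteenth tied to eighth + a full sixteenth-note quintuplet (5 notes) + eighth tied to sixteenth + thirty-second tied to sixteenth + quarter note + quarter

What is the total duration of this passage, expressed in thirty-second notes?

39

Convert each value to thirty-second notes: sixteenth tied to eighth (sixteenth + eighth) = 6; a full sixteenth-note quintuplet (5 notes) (five quintuplet sixteenths span one quarter) = 8; eighth tied to sixteenth (eighth + sixteenth) = 6; thirty-second tied to sixteenth (thirty-second + sixteenth) = 3; quarter note = 8; quarter = 8.
Altogether 6 + 8 + 6 + 3 + 8 + 8 = 39 thirty-second notes.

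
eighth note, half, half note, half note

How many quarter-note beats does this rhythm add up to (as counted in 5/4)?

6.5

One quarter-note beat = 2 eighth notes.
Convert each value to eighth notes: eighth note = 1; half = 4; half note = 4; half note = 4.
Altogether 1 + 4 + 4 + 4 = 13.
13 ÷ 2 = 6.5 beats.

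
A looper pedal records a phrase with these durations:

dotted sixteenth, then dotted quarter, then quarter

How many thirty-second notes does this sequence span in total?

23

Working in thirty-second notes: dotted sixteenth = 3; dotted quarter = 12; quarter = 8.
Total: 3 + 12 + 8 = 23 thirty-second notes.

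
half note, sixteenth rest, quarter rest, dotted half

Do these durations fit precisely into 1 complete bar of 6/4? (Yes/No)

No

One bar of 6/4 = 24 sixteenth notes.
Express everything in sixteenth notes: half note = 8; sixteenth rest = 1; quarter rest = 4; dotted half = 12.
Altogether 8 + 1 + 4 + 12 = 25.
25 exceeds 24, so the answer is No.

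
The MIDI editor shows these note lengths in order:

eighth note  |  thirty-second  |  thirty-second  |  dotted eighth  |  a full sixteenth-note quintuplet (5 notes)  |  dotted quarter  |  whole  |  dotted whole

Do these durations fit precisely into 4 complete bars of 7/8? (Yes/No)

Yes

One bar of 7/8 = 28 thirty-second notes, so 4 bars = 112.
In thirty-second notes: eighth note = 4; thirty-second = 1; thirty-second = 1; dotted eighth = 6; a full sixteenth-note quintuplet (5 notes) (five quintuplet sixteenths span one quarter) = 8; dotted quarter = 12; whole = 32; dotted whole = 48.
Sum: 4 + 1 + 1 + 6 + 8 + 12 + 32 + 48 = 112.
112 equals 112, so the answer is Yes.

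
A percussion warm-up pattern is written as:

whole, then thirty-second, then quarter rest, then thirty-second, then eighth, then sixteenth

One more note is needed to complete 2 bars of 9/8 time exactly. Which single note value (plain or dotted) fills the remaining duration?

2 bars of 9/8 = 72 thirty-second notes.
Convert each value to thirty-second notes: whole = 32; thirty-second = 1; quarter rest = 8; thirty-second = 1; eighth = 4; sixteenth = 2.
Sum: 32 + 1 + 8 + 1 + 4 + 2 = 48.
Remaining: 72 − 48 = 24 thirty-second notes, which is a dotted half note.

dotted half note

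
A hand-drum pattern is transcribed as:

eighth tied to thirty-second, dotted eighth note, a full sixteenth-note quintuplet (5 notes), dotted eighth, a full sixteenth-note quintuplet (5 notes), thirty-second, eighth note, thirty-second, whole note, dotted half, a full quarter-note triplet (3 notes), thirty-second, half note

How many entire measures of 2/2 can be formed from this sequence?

One bar of 2/2 = 32 thirty-second notes.
Each duration in thirty-second notes: eighth tied to thirty-second (eighth + thirty-second) = 5; dotted eighth note = 6; a full sixteenth-note quintuplet (5 notes) (five quintuplet sixteenths span one quarter) = 8; dotted eighth = 6; a full sixteenth-note quintuplet (5 notes) (five quintuplet sixteenths span one quarter) = 8; thirty-second = 1; eighth note = 4; thirty-second = 1; whole note = 32; dotted half = 24; a full quarter-note triplet (3 notes) (three triplet quarters span one half) = 16; thirty-second = 1; half note = 16.
Total: 5 + 6 + 8 + 6 + 8 + 1 + 4 + 1 + 32 + 24 + 16 + 1 + 16 = 128.
128 ÷ 32 = 4 complete bars with 0 left over.

4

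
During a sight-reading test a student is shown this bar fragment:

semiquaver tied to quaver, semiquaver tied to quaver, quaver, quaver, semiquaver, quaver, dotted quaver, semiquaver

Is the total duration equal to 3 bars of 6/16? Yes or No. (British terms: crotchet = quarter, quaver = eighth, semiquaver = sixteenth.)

No

One bar of 6/16 = 6 sixteenth notes, so 3 bars = 18.
In sixteenth notes: semiquaver tied to quaver (semiquaver + quaver) = 3; semiquaver tied to quaver (semiquaver + quaver) = 3; quaver = 2; quaver = 2; semiquaver = 1; quaver = 2; dotted quaver = 3; semiquaver = 1.
Altogether 3 + 3 + 2 + 2 + 1 + 2 + 3 + 1 = 17.
17 falls short of 18, so the answer is No.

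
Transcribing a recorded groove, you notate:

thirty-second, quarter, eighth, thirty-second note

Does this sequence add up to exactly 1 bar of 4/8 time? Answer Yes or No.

No

One bar of 4/8 = 16 thirty-second notes.
Each duration in thirty-second notes: thirty-second = 1; quarter = 8; eighth = 4; thirty-second note = 1.
Altogether 1 + 8 + 4 + 1 = 14.
14 falls short of 16, so the answer is No.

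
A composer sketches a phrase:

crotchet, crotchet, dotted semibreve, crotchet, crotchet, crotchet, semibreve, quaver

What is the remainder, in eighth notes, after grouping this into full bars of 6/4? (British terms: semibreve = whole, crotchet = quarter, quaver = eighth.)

One bar of 6/4 = 12 eighth notes.
Working in eighth notes: crotchet = 2; crotchet = 2; dotted semibreve = 12; crotchet = 2; crotchet = 2; crotchet = 2; semibreve = 8; quaver = 1.
Altogether 2 + 2 + 12 + 2 + 2 + 2 + 8 + 1 = 31.
31 ÷ 12 = 2 complete bars with 7 eighth notes remaining.

7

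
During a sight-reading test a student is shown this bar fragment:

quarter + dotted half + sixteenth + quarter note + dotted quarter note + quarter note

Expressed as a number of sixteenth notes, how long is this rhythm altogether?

31

Express everything in sixteenth notes: quarter = 4; dotted half = 12; sixteenth = 1; quarter note = 4; dotted quarter note = 6; quarter note = 4.
Sum: 4 + 12 + 1 + 4 + 6 + 4 = 31 sixteenth notes.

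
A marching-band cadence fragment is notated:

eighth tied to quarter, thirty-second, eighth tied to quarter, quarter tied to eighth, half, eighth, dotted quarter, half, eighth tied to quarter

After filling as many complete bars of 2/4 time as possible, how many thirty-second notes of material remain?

1

One bar of 2/4 = 16 thirty-second notes.
In thirty-second notes: eighth tied to quarter (eighth + quarter) = 12; thirty-second = 1; eighth tied to quarter (eighth + quarter) = 12; quarter tied to eighth (quarter + eighth) = 12; half = 16; eighth = 4; dotted quarter = 12; half = 16; eighth tied to quarter (eighth + quarter) = 12.
Sum: 12 + 1 + 12 + 12 + 16 + 4 + 12 + 16 + 12 = 97.
97 ÷ 16 = 6 complete bars with 1 thirty-second note remaining.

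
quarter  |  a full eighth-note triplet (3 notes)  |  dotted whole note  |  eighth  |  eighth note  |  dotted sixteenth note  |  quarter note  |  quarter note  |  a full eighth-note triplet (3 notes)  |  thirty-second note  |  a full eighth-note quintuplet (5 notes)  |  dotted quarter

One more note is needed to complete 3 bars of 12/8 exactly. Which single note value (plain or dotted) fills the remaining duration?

half note

3 bars of 12/8 = 144 thirty-second notes.
Convert each value to thirty-second notes: quarter = 8; a full eighth-note triplet (3 notes) (three triplet eighths span one quarter) = 8; dotted whole note = 48; eighth = 4; eighth note = 4; dotted sixteenth note = 3; quarter note = 8; quarter note = 8; a full eighth-note triplet (3 notes) (three triplet eighths span one quarter) = 8; thirty-second note = 1; a full eighth-note quintuplet (5 notes) (five quintuplet eighths span one half) = 16; dotted quarter = 12.
Total: 8 + 8 + 48 + 4 + 4 + 3 + 8 + 8 + 8 + 1 + 16 + 12 = 128.
Remaining: 144 − 128 = 16 thirty-second notes, which is a half note.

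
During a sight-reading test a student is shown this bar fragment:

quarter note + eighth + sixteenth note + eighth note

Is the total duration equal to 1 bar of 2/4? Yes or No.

No

One bar of 2/4 = 8 sixteenth notes.
Convert each value to sixteenth notes: quarter note = 4; eighth = 2; sixteenth note = 1; eighth note = 2.
Sum: 4 + 2 + 1 + 2 = 9.
9 exceeds 8, so the answer is No.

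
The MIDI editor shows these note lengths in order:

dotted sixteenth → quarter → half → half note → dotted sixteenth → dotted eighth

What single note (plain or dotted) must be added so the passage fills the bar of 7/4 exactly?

eighth note

The bar of 7/4 = 56 thirty-second notes.
In thirty-second notes: dotted sixteenth = 3; quarter = 8; half = 16; half note = 16; dotted sixteenth = 3; dotted eighth = 6.
Adding: 3 + 8 + 16 + 16 + 3 + 6 = 52.
Remaining: 56 − 52 = 4 thirty-second notes, which is a eighth note.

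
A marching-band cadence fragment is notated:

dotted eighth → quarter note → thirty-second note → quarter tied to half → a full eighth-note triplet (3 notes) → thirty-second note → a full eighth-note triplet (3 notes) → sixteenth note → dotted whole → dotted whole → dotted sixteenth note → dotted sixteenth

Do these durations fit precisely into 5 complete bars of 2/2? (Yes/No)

One bar of 2/2 = 32 thirty-second notes, so 5 bars = 160.
Working in thirty-second notes: dotted eighth = 6; quarter note = 8; thirty-second note = 1; quarter tied to half (quarter + half) = 24; a full eighth-note triplet (3 notes) (three triplet eighths span one quarter) = 8; thirty-second note = 1; a full eighth-note triplet (3 notes) (three triplet eighths span one quarter) = 8; sixteenth note = 2; dotted whole = 48; dotted whole = 48; dotted sixteenth note = 3; dotted sixteenth = 3.
Sum: 6 + 8 + 1 + 24 + 8 + 1 + 8 + 2 + 48 + 48 + 3 + 3 = 160.
160 equals 160, so the answer is Yes.

Yes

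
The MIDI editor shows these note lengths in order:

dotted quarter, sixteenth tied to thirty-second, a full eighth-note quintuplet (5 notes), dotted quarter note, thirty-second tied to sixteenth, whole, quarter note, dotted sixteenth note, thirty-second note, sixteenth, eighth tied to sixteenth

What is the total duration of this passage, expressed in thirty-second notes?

Express everything in thirty-second notes: dotted quarter = 12; sixteenth tied to thirty-second (sixteenth + thirty-second) = 3; a full eighth-note quintuplet (5 notes) (five quintuplet eighths span one half) = 16; dotted quarter note = 12; thirty-second tied to sixteenth (thirty-second + sixteenth) = 3; whole = 32; quarter note = 8; dotted sixteenth note = 3; thirty-second note = 1; sixteenth = 2; eighth tied to sixteenth (eighth + sixteenth) = 6.
Total: 12 + 3 + 16 + 12 + 3 + 32 + 8 + 3 + 1 + 2 + 6 = 98 thirty-second notes.

98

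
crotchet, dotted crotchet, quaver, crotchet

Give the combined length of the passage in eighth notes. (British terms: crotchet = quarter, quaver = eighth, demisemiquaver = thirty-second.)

Express everything in eighth notes: crotchet = 2; dotted crotchet = 3; quaver = 1; crotchet = 2.
Adding: 2 + 3 + 1 + 2 = 8 eighth notes.

8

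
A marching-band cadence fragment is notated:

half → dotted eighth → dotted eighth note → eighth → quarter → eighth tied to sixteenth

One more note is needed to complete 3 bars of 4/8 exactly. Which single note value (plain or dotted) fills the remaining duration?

3 bars of 4/8 = 24 sixteenth notes.
Convert each value to sixteenth notes: half = 8; dotted eighth = 3; dotted eighth note = 3; eighth = 2; quarter = 4; eighth tied to sixteenth (eighth + sixteenth) = 3.
Sum: 8 + 3 + 3 + 2 + 4 + 3 = 23.
Remaining: 24 − 23 = 1 sixteenth note, which is a sixteenth note.

sixteenth note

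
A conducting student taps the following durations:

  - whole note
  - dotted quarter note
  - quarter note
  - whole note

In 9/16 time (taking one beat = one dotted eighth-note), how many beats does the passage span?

14

One dotted eighth-note beat = 3 sixteenth notes.
Working in sixteenth notes: whole note = 16; dotted quarter note = 6; quarter note = 4; whole note = 16.
Adding: 16 + 6 + 4 + 16 = 42.
42 ÷ 3 = 14 beats.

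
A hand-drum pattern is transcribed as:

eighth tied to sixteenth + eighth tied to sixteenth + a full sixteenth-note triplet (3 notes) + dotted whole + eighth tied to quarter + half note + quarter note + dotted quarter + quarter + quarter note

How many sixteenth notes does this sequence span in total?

Express everything in sixteenth notes: eighth tied to sixteenth (eighth + sixteenth) = 3; eighth tied to sixteenth (eighth + sixteenth) = 3; a full sixteenth-note triplet (3 notes) (three triplet sixteenths span one eighth) = 2; dotted whole = 24; eighth tied to quarter (eighth + quarter) = 6; half note = 8; quarter note = 4; dotted quarter = 6; quarter = 4; quarter note = 4.
Sum: 3 + 3 + 2 + 24 + 6 + 8 + 4 + 6 + 4 + 4 = 64 sixteenth notes.

64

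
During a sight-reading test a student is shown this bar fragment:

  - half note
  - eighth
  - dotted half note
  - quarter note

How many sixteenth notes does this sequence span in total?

Working in sixteenth notes: half note = 8; eighth = 2; dotted half note = 12; quarter note = 4.
Sum: 8 + 2 + 12 + 4 = 26 sixteenth notes.

26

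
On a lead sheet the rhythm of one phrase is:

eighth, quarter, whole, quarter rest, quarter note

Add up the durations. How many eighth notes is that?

15

In eighth notes: eighth = 1; quarter = 2; whole = 8; quarter rest = 2; quarter note = 2.
Total: 1 + 2 + 8 + 2 + 2 = 15 eighth notes.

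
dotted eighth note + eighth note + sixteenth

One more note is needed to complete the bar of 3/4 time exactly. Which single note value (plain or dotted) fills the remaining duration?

dotted quarter note

The bar of 3/4 = 12 sixteenth notes.
Working in sixteenth notes: dotted eighth note = 3; eighth note = 2; sixteenth = 1.
Altogether 3 + 2 + 1 = 6.
Remaining: 12 − 6 = 6 sixteenth notes, which is a dotted quarter note.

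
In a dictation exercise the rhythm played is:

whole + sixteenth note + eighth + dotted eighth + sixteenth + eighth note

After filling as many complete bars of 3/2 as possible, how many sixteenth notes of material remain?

One bar of 3/2 = 24 sixteenth notes.
In sixteenth notes: whole = 16; sixteenth note = 1; eighth = 2; dotted eighth = 3; sixteenth = 1; eighth note = 2.
Altogether 16 + 1 + 2 + 3 + 1 + 2 = 25.
25 ÷ 24 = 1 complete bar with 1 sixteenth note remaining.

1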